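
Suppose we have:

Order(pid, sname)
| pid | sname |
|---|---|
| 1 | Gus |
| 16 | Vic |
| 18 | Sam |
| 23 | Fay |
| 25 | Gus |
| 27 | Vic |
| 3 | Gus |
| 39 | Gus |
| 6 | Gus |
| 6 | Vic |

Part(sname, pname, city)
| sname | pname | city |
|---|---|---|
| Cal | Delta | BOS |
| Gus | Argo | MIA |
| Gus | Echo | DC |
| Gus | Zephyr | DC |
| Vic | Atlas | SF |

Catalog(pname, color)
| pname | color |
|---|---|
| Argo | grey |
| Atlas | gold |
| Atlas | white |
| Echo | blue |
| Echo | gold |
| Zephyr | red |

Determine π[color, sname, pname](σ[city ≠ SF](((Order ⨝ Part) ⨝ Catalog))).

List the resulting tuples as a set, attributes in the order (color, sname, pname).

{(blue, Gus, Echo), (gold, Gus, Echo), (grey, Gus, Argo), (red, Gus, Zephyr)}

Order ⋈ Part (natural join on sname): {(1, Gus, Argo, MIA), (1, Gus, Echo, DC), (1, Gus, Zephyr, DC), (16, Vic, Atlas, SF), (25, Gus, Argo, MIA), (25, Gus, Echo, DC), (25, Gus, Zephyr, DC), (27, Vic, Atlas, SF), (3, Gus, Argo, MIA), (3, Gus, Echo, DC), (3, Gus, Zephyr, DC), (39, Gus, Argo, MIA), (39, Gus, Echo, DC), (39, Gus, Zephyr, DC), (6, Gus, Argo, MIA), (6, Gus, Echo, DC), (6, Gus, Zephyr, DC), (6, Vic, Atlas, SF)}
(Order ⨝ Part) ⋈ Catalog (natural join on pname): {(1, Gus, Argo, MIA, grey), (1, Gus, Echo, DC, blue), (1, Gus, Echo, DC, gold), (1, Gus, Zephyr, DC, red), (16, Vic, Atlas, SF, gold), (16, Vic, Atlas, SF, white), (25, Gus, Argo, MIA, grey), (25, Gus, Echo, DC, blue), (25, Gus, Echo, DC, gold), (25, Gus, Zephyr, DC, red), (27, Vic, Atlas, SF, gold), (27, Vic, Atlas, SF, white), (3, Gus, Argo, MIA, grey), (3, Gus, Echo, DC, blue), (3, Gus, Echo, DC, gold), (3, Gus, Zephyr, DC, red), (39, Gus, Argo, MIA, grey), (39, Gus, Echo, DC, blue), (39, Gus, Echo, DC, gold), (39, Gus, Zephyr, DC, red), (6, Gus, Argo, MIA, grey), (6, Gus, Echo, DC, blue), (6, Gus, Echo, DC, gold), (6, Gus, Zephyr, DC, red), (6, Vic, Atlas, SF, gold), (6, Vic, Atlas, SF, white)}
Selection city ≠ SF: {(1, Gus, Argo, MIA, grey), (1, Gus, Echo, DC, blue), (1, Gus, Echo, DC, gold), (1, Gus, Zephyr, DC, red), (25, Gus, Argo, MIA, grey), (25, Gus, Echo, DC, blue), (25, Gus, Echo, DC, gold), (25, Gus, Zephyr, DC, red), (3, Gus, Argo, MIA, grey), (3, Gus, Echo, DC, blue), (3, Gus, Echo, DC, gold), (3, Gus, Zephyr, DC, red), (39, Gus, Argo, MIA, grey), (39, Gus, Echo, DC, blue), (39, Gus, Echo, DC, gold), (39, Gus, Zephyr, DC, red), (6, Gus, Argo, MIA, grey), (6, Gus, Echo, DC, blue), (6, Gus, Echo, DC, gold), (6, Gus, Zephyr, DC, red)}
π[color, sname, pname]: project onto (color, sname, pname) (16 duplicate(s) eliminated) → {(blue, Gus, Echo), (gold, Gus, Echo), (grey, Gus, Argo), (red, Gus, Zephyr)}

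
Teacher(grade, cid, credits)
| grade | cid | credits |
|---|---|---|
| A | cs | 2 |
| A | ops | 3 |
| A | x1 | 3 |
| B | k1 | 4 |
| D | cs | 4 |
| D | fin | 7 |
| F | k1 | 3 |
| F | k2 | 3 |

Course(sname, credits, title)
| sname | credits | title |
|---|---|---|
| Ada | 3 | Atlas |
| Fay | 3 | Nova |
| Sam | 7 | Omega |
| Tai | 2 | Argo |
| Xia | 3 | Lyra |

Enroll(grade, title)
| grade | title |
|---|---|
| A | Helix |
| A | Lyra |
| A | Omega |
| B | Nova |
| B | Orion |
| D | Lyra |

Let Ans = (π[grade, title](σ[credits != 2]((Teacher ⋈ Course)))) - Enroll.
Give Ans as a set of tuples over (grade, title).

{(A, Atlas), (A, Nova), (D, Omega), (F, Atlas), (F, Lyra), (F, Nova)}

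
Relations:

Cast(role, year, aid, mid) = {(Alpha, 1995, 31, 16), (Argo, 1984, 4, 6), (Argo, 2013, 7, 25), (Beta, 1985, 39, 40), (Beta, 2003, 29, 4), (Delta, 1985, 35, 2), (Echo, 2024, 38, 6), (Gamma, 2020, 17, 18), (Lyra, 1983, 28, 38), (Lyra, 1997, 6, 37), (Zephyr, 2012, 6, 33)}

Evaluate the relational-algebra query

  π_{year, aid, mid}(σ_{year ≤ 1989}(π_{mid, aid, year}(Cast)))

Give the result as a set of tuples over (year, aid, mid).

{(1983, 28, 38), (1984, 4, 6), (1985, 35, 2), (1985, 39, 40)}

π[mid, aid, year]: project onto (mid, aid, year) → {(16, 31, 1995), (18, 17, 2020), (2, 35, 1985), (25, 7, 2013), (33, 6, 2012), (37, 6, 1997), (38, 28, 1983), (4, 29, 2003), (40, 39, 1985), (6, 38, 2024), (6, 4, 1984)}
Selection year ≤ 1989: {(2, 35, 1985), (38, 28, 1983), (40, 39, 1985), (6, 4, 1984)}
π[year, aid, mid]: project onto (year, aid, mid) → {(1983, 28, 38), (1984, 4, 6), (1985, 35, 2), (1985, 39, 40)}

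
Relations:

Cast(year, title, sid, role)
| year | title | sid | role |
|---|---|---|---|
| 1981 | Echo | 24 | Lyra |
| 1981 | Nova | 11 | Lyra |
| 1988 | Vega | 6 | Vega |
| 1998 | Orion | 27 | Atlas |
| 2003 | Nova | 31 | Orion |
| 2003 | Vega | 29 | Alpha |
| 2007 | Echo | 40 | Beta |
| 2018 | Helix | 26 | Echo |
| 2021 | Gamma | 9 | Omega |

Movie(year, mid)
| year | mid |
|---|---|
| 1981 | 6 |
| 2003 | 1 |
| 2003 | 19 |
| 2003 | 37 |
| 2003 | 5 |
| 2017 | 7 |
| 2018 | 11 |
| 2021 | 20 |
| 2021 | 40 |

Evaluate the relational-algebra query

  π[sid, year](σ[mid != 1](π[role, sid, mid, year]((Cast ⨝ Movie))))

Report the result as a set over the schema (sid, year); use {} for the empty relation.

Joining Cast and Movie on year yields {(1981, Echo, 24, Lyra, 6), (1981, Nova, 11, Lyra, 6), (2003, Nova, 31, Orion, 1), (2003, Nova, 31, Orion, 19), (2003, Nova, 31, Orion, 37), (2003, Nova, 31, Orion, 5), (2003, Vega, 29, Alpha, 1), (2003, Vega, 29, Alpha, 19), (2003, Vega, 29, Alpha, 37), (2003, Vega, 29, Alpha, 5), (2018, Helix, 26, Echo, 11), (2021, Gamma, 9, Omega, 20), (2021, Gamma, 9, Omega, 40)}.
π_{role, sid, mid, year} gives {(Alpha, 29, 1, 2003), (Alpha, 29, 19, 2003), (Alpha, 29, 37, 2003), (Alpha, 29, 5, 2003), (Echo, 26, 11, 2018), (Lyra, 11, 6, 1981), (Lyra, 24, 6, 1981), (Omega, 9, 20, 2021), (Omega, 9, 40, 2021), (Orion, 31, 1, 2003), (Orion, 31, 19, 2003), (Orion, 31, 37, 2003), (Orion, 31, 5, 2003)}.
σ[mid != 1]: keep tuples satisfying mid != 1 → {(Alpha, 29, 19, 2003), (Alpha, 29, 37, 2003), (Alpha, 29, 5, 2003), (Echo, 26, 11, 2018), (Lyra, 11, 6, 1981), (Lyra, 24, 6, 1981), (Omega, 9, 20, 2021), (Omega, 9, 40, 2021), (Orion, 31, 19, 2003), (Orion, 31, 37, 2003), (Orion, 31, 5, 2003)}
π_{sid, year} gives {(11, 1981), (24, 1981), (26, 2018), (29, 2003), (31, 2003), (9, 2021)} (5 duplicate(s) eliminated).

{(11, 1981), (24, 1981), (26, 2018), (29, 2003), (31, 2003), (9, 2021)}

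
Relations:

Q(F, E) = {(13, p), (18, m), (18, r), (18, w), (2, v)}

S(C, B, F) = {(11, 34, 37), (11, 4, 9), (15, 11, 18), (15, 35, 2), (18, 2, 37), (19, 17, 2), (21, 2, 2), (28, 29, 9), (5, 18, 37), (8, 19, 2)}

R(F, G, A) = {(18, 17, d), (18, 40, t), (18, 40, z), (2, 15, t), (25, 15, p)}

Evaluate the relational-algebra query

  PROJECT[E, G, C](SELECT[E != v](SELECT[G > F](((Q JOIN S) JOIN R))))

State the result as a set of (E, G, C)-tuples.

Q ⋈ S (natural join on F): {(18, m, 15, 11), (18, r, 15, 11), (18, w, 15, 11), (2, v, 15, 35), (2, v, 19, 17), (2, v, 21, 2), (2, v, 8, 19)}
(Q JOIN S) ⋈ R (natural join on F): {(18, m, 15, 11, 17, d), (18, m, 15, 11, 40, t), (18, m, 15, 11, 40, z), (18, r, 15, 11, 17, d), (18, r, 15, 11, 40, t), (18, r, 15, 11, 40, z), (18, w, 15, 11, 17, d), (18, w, 15, 11, 40, t), (18, w, 15, 11, 40, z), (2, v, 15, 35, 15, t), (2, v, 19, 17, 15, t), (2, v, 21, 2, 15, t), (2, v, 8, 19, 15, t)}
Selection G > F: {(18, m, 15, 11, 40, t), (18, m, 15, 11, 40, z), (18, r, 15, 11, 40, t), (18, r, 15, 11, 40, z), (18, w, 15, 11, 40, t), (18, w, 15, 11, 40, z), (2, v, 15, 35, 15, t), (2, v, 19, 17, 15, t), (2, v, 21, 2, 15, t), (2, v, 8, 19, 15, t)}
Selection E != v: {(18, m, 15, 11, 40, t), (18, m, 15, 11, 40, z), (18, r, 15, 11, 40, t), (18, r, 15, 11, 40, z), (18, w, 15, 11, 40, t), (18, w, 15, 11, 40, z)}
π[E, G, C]: project onto (E, G, C) (3 duplicate(s) eliminated) → {(m, 40, 15), (r, 40, 15), (w, 40, 15)}

{(m, 40, 15), (r, 40, 15), (w, 40, 15)}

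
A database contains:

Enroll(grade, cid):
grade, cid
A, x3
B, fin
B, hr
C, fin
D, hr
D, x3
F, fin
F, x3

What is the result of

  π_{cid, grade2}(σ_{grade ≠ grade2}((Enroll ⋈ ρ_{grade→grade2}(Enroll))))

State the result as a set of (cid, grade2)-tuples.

{(fin, B), (fin, C), (fin, F), (hr, B), (hr, D), (x3, A), (x3, D), (x3, F)}

ρ[grade→grade2]: schema becomes (grade2, cid); tuples unchanged.
Enroll ⋈ ρ_{grade→grade2}(Enroll) (natural join on cid): {(A, x3, A), (A, x3, D), (A, x3, F), (B, fin, B), (B, fin, C), (B, fin, F), (B, hr, B), (B, hr, D), (C, fin, B), (C, fin, C), (C, fin, F), (D, hr, B), (D, hr, D), (D, x3, A), (D, x3, D), (D, x3, F), (F, fin, B), (F, fin, C), (F, fin, F), (F, x3, A), (F, x3, D), (F, x3, F)}
σ[grade ≠ grade2]: keep tuples satisfying grade ≠ grade2 → {(A, x3, D), (A, x3, F), (B, fin, C), (B, fin, F), (B, hr, D), (C, fin, B), (C, fin, F), (D, hr, B), (D, x3, A), (D, x3, F), (F, fin, B), (F, fin, C), (F, x3, A), (F, x3, D)}
Projecting to cid, grade2 (6 duplicate(s) eliminated): {(fin, B), (fin, C), (fin, F), (hr, B), (hr, D), (x3, A), (x3, D), (x3, F)}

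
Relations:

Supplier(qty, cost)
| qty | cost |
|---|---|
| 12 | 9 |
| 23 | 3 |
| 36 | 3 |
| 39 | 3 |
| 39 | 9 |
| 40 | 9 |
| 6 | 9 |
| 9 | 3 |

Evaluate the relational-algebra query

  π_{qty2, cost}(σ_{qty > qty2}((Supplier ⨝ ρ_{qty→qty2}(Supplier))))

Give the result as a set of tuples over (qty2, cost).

{(12, 9), (23, 3), (36, 3), (39, 9), (6, 9), (9, 3)}

ρ[qty→qty2]: schema becomes (qty2, cost); tuples unchanged.
Natural join on cost: {(12, 9, 12), (12, 9, 39), (12, 9, 40), (12, 9, 6), (23, 3, 23), (23, 3, 36), (23, 3, 39), (23, 3, 9), (36, 3, 23), (36, 3, 36), (36, 3, 39), (36, 3, 9), (39, 3, 23), (39, 3, 36), (39, 3, 39), (39, 3, 9), (39, 9, 12), (39, 9, 39), (39, 9, 40), (39, 9, 6), (40, 9, 12), (40, 9, 39), (40, 9, 40), (40, 9, 6), (6, 9, 12), (6, 9, 39), (6, 9, 40), (6, 9, 6), (9, 3, 23), (9, 3, 36), (9, 3, 39), (9, 3, 9)}
Selection qty > qty2: {(12, 9, 6), (23, 3, 9), (36, 3, 23), (36, 3, 9), (39, 3, 23), (39, 3, 36), (39, 3, 9), (39, 9, 12), (39, 9, 6), (40, 9, 12), (40, 9, 39), (40, 9, 6)}
Projecting to qty2, cost (6 duplicate(s) eliminated): {(12, 9), (23, 3), (36, 3), (39, 9), (6, 9), (9, 3)}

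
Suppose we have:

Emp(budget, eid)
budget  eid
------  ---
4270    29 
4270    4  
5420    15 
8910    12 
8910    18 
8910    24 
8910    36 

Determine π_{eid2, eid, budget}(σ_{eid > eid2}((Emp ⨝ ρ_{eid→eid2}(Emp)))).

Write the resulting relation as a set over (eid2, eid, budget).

ρ[eid→eid2]: schema becomes (budget, eid2); tuples unchanged.
Natural join on budget: {(4270, 29, 29), (4270, 29, 4), (4270, 4, 29), (4270, 4, 4), (5420, 15, 15), (8910, 12, 12), (8910, 12, 18), (8910, 12, 24), (8910, 12, 36), (8910, 18, 12), (8910, 18, 18), (8910, 18, 24), (8910, 18, 36), (8910, 24, 12), (8910, 24, 18), (8910, 24, 24), (8910, 24, 36), (8910, 36, 12), (8910, 36, 18), (8910, 36, 24), (8910, 36, 36)}
σ[eid > eid2]: keep tuples satisfying eid > eid2 → {(4270, 29, 4), (8910, 18, 12), (8910, 24, 12), (8910, 24, 18), (8910, 36, 12), (8910, 36, 18), (8910, 36, 24)}
π[eid2, eid, budget]: project onto (eid2, eid, budget) → {(12, 18, 8910), (12, 24, 8910), (12, 36, 8910), (18, 24, 8910), (18, 36, 8910), (24, 36, 8910), (4, 29, 4270)}

{(12, 18, 8910), (12, 24, 8910), (12, 36, 8910), (18, 24, 8910), (18, 36, 8910), (24, 36, 8910), (4, 29, 4270)}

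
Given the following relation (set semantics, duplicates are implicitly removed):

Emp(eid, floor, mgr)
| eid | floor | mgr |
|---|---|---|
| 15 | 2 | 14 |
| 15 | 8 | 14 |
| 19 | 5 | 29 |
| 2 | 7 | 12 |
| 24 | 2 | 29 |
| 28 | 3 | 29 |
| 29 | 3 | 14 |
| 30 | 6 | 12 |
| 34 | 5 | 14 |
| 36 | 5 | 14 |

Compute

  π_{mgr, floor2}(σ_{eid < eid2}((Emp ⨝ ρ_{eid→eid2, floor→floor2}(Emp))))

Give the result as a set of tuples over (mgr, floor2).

{(12, 6), (14, 3), (14, 5), (29, 2), (29, 3)}

ρ[eid→eid2, floor→floor2]: schema becomes (eid2, floor2, mgr); tuples unchanged.
Joining Emp and ρ_{eid→eid2, floor→floor2}(Emp) on mgr yields {(15, 2, 14, 15, 2), (15, 2, 14, 15, 8), (15, 2, 14, 29, 3), (15, 2, 14, 34, 5), (15, 2, 14, 36, 5), (15, 8, 14, 15, 2), (15, 8, 14, 15, 8), (15, 8, 14, 29, 3), (15, 8, 14, 34, 5), (15, 8, 14, 36, 5), (19, 5, 29, 19, 5), (19, 5, 29, 24, 2), (19, 5, 29, 28, 3), (2, 7, 12, 2, 7), (2, 7, 12, 30, 6), (24, 2, 29, 19, 5), (24, 2, 29, 24, 2), (24, 2, 29, 28, 3), (28, 3, 29, 19, 5), (28, 3, 29, 24, 2), (28, 3, 29, 28, 3), (29, 3, 14, 15, 2), (29, 3, 14, 15, 8), (29, 3, 14, 29, 3), (29, 3, 14, 34, 5), (29, 3, 14, 36, 5), (30, 6, 12, 2, 7), (30, 6, 12, 30, 6), (34, 5, 14, 15, 2), (34, 5, 14, 15, 8), (34, 5, 14, 29, 3), (34, 5, 14, 34, 5), (34, 5, 14, 36, 5), (36, 5, 14, 15, 2), (36, 5, 14, 15, 8), (36, 5, 14, 29, 3), (36, 5, 14, 34, 5), (36, 5, 14, 36, 5)}.
Selection eid < eid2: {(15, 2, 14, 29, 3), (15, 2, 14, 34, 5), (15, 2, 14, 36, 5), (15, 8, 14, 29, 3), (15, 8, 14, 34, 5), (15, 8, 14, 36, 5), (19, 5, 29, 24, 2), (19, 5, 29, 28, 3), (2, 7, 12, 30, 6), (24, 2, 29, 28, 3), (29, 3, 14, 34, 5), (29, 3, 14, 36, 5), (34, 5, 14, 36, 5)}
Projecting to mgr, floor2 (8 duplicate(s) eliminated): {(12, 6), (14, 3), (14, 5), (29, 2), (29, 3)}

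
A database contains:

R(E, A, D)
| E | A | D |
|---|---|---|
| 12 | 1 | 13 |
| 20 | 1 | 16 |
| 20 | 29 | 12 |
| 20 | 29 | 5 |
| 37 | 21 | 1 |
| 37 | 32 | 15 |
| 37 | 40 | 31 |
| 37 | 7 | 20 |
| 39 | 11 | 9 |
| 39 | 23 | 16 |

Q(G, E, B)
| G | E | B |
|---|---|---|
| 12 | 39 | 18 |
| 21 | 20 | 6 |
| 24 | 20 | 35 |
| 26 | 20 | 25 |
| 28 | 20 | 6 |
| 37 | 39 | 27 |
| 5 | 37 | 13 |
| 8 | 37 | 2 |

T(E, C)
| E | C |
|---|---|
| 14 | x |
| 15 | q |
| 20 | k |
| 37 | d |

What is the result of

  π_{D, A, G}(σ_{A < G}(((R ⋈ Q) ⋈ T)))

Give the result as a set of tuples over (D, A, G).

{(16, 1, 21), (16, 1, 24), (16, 1, 26), (16, 1, 28), (20, 7, 8)}

Natural join on E: {(20, 1, 16, 21, 6), (20, 1, 16, 24, 35), (20, 1, 16, 26, 25), (20, 1, 16, 28, 6), (20, 29, 12, 21, 6), (20, 29, 12, 24, 35), (20, 29, 12, 26, 25), (20, 29, 12, 28, 6), (20, 29, 5, 21, 6), (20, 29, 5, 24, 35), (20, 29, 5, 26, 25), (20, 29, 5, 28, 6), (37, 21, 1, 5, 13), (37, 21, 1, 8, 2), (37, 32, 15, 5, 13), (37, 32, 15, 8, 2), (37, 40, 31, 5, 13), (37, 40, 31, 8, 2), (37, 7, 20, 5, 13), (37, 7, 20, 8, 2), (39, 11, 9, 12, 18), (39, 11, 9, 37, 27), (39, 23, 16, 12, 18), (39, 23, 16, 37, 27)}
Natural join on E: {(20, 1, 16, 21, 6, k), (20, 1, 16, 24, 35, k), (20, 1, 16, 26, 25, k), (20, 1, 16, 28, 6, k), (20, 29, 12, 21, 6, k), (20, 29, 12, 24, 35, k), (20, 29, 12, 26, 25, k), (20, 29, 12, 28, 6, k), (20, 29, 5, 21, 6, k), (20, 29, 5, 24, 35, k), (20, 29, 5, 26, 25, k), (20, 29, 5, 28, 6, k), (37, 21, 1, 5, 13, d), (37, 21, 1, 8, 2, d), (37, 32, 15, 5, 13, d), (37, 32, 15, 8, 2, d), (37, 40, 31, 5, 13, d), (37, 40, 31, 8, 2, d), (37, 7, 20, 5, 13, d), (37, 7, 20, 8, 2, d)}
Apply σ_{A < G}; surviving tuples: {(20, 1, 16, 21, 6, k), (20, 1, 16, 24, 35, k), (20, 1, 16, 26, 25, k), (20, 1, 16, 28, 6, k), (37, 7, 20, 8, 2, d)}
Keep only column(s) D, A, G: {(16, 1, 21), (16, 1, 24), (16, 1, 26), (16, 1, 28), (20, 7, 8)}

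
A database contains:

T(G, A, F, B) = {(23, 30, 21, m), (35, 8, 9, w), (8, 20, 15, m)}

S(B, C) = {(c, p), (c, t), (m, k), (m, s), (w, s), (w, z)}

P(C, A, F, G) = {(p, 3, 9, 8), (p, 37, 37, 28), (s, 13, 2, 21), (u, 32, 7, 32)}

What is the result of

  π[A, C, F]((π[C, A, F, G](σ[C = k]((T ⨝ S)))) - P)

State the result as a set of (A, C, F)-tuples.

{(20, k, 15), (30, k, 21)}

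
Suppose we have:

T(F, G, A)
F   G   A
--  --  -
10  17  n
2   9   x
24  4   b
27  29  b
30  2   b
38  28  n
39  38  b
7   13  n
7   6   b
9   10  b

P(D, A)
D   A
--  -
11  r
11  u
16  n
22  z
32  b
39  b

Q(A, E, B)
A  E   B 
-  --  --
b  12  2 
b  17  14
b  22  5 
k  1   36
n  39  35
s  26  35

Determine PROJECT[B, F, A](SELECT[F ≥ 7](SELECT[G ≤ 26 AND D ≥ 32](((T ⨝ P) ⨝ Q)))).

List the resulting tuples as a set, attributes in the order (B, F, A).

T ⋈ P (natural join on A): {(10, 17, n, 16), (24, 4, b, 32), (24, 4, b, 39), (27, 29, b, 32), (27, 29, b, 39), (30, 2, b, 32), (30, 2, b, 39), (38, 28, n, 16), (39, 38, b, 32), (39, 38, b, 39), (7, 13, n, 16), (7, 6, b, 32), (7, 6, b, 39), (9, 10, b, 32), (9, 10, b, 39)}
(T ⨝ P) ⋈ Q (natural join on A): {(10, 17, n, 16, 39, 35), (24, 4, b, 32, 12, 2), (24, 4, b, 32, 17, 14), (24, 4, b, 32, 22, 5), (24, 4, b, 39, 12, 2), (24, 4, b, 39, 17, 14), (24, 4, b, 39, 22, 5), (27, 29, b, 32, 12, 2), (27, 29, b, 32, 17, 14), (27, 29, b, 32, 22, 5), (27, 29, b, 39, 12, 2), (27, 29, b, 39, 17, 14), (27, 29, b, 39, 22, 5), (30, 2, b, 32, 12, 2), (30, 2, b, 32, 17, 14), (30, 2, b, 32, 22, 5), (30, 2, b, 39, 12, 2), (30, 2, b, 39, 17, 14), (30, 2, b, 39, 22, 5), (38, 28, n, 16, 39, 35), (39, 38, b, 32, 12, 2), (39, 38, b, 32, 17, 14), (39, 38, b, 32, 22, 5), (39, 38, b, 39, 12, 2), (39, 38, b, 39, 17, 14), (39, 38, b, 39, 22, 5), (7, 13, n, 16, 39, 35), (7, 6, b, 32, 12, 2), (7, 6, b, 32, 17, 14), (7, 6, b, 32, 22, 5), (7, 6, b, 39, 12, 2), (7, 6, b, 39, 17, 14), (7, 6, b, 39, 22, 5), (9, 10, b, 32, 12, 2), (9, 10, b, 32, 17, 14), (9, 10, b, 32, 22, 5), (9, 10, b, 39, 12, 2), (9, 10, b, 39, 17, 14), (9, 10, b, 39, 22, 5)}
σ[G ≤ 26 AND D ≥ 32]: keep tuples satisfying G ≤ 26 AND D ≥ 32 → {(24, 4, b, 32, 12, 2), (24, 4, b, 32, 17, 14), (24, 4, b, 32, 22, 5), (24, 4, b, 39, 12, 2), (24, 4, b, 39, 17, 14), (24, 4, b, 39, 22, 5), (30, 2, b, 32, 12, 2), (30, 2, b, 32, 17, 14), (30, 2, b, 32, 22, 5), (30, 2, b, 39, 12, 2), (30, 2, b, 39, 17, 14), (30, 2, b, 39, 22, 5), (7, 6, b, 32, 12, 2), (7, 6, b, 32, 17, 14), (7, 6, b, 32, 22, 5), (7, 6, b, 39, 12, 2), (7, 6, b, 39, 17, 14), (7, 6, b, 39, 22, 5), (9, 10, b, 32, 12, 2), (9, 10, b, 32, 17, 14), (9, 10, b, 32, 22, 5), (9, 10, b, 39, 12, 2), (9, 10, b, 39, 17, 14), (9, 10, b, 39, 22, 5)}
σ[F ≥ 7]: keep tuples satisfying F ≥ 7 → {(24, 4, b, 32, 12, 2), (24, 4, b, 32, 17, 14), (24, 4, b, 32, 22, 5), (24, 4, b, 39, 12, 2), (24, 4, b, 39, 17, 14), (24, 4, b, 39, 22, 5), (30, 2, b, 32, 12, 2), (30, 2, b, 32, 17, 14), (30, 2, b, 32, 22, 5), (30, 2, b, 39, 12, 2), (30, 2, b, 39, 17, 14), (30, 2, b, 39, 22, 5), (7, 6, b, 32, 12, 2), (7, 6, b, 32, 17, 14), (7, 6, b, 32, 22, 5), (7, 6, b, 39, 12, 2), (7, 6, b, 39, 17, 14), (7, 6, b, 39, 22, 5), (9, 10, b, 32, 12, 2), (9, 10, b, 32, 17, 14), (9, 10, b, 32, 22, 5), (9, 10, b, 39, 12, 2), (9, 10, b, 39, 17, 14), (9, 10, b, 39, 22, 5)}
π[B, F, A]: project onto (B, F, A) (12 duplicate(s) eliminated) → {(14, 24, b), (14, 30, b), (14, 7, b), (14, 9, b), (2, 24, b), (2, 30, b), (2, 7, b), (2, 9, b), (5, 24, b), (5, 30, b), (5, 7, b), (5, 9, b)}

{(14, 24, b), (14, 30, b), (14, 7, b), (14, 9, b), (2, 24, b), (2, 30, b), (2, 7, b), (2, 9, b), (5, 24, b), (5, 30, b), (5, 7, b), (5, 9, b)}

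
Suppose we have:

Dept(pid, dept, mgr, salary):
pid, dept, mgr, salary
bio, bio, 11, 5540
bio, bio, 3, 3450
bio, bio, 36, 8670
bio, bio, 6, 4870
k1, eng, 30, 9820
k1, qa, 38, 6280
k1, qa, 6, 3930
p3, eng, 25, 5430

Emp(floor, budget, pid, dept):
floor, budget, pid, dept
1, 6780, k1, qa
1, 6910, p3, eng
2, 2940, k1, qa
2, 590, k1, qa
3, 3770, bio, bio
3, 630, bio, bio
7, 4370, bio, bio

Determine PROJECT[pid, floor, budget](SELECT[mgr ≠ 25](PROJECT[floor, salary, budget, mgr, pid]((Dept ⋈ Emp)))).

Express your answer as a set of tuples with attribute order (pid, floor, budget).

Joining Dept and Emp on pid, dept yields {(bio, bio, 11, 5540, 3, 3770), (bio, bio, 11, 5540, 3, 630), (bio, bio, 11, 5540, 7, 4370), (bio, bio, 3, 3450, 3, 3770), (bio, bio, 3, 3450, 3, 630), (bio, bio, 3, 3450, 7, 4370), (bio, bio, 36, 8670, 3, 3770), (bio, bio, 36, 8670, 3, 630), (bio, bio, 36, 8670, 7, 4370), (bio, bio, 6, 4870, 3, 3770), (bio, bio, 6, 4870, 3, 630), (bio, bio, 6, 4870, 7, 4370), (k1, qa, 38, 6280, 1, 6780), (k1, qa, 38, 6280, 2, 2940), (k1, qa, 38, 6280, 2, 590), (k1, qa, 6, 3930, 1, 6780), (k1, qa, 6, 3930, 2, 2940), (k1, qa, 6, 3930, 2, 590), (p3, eng, 25, 5430, 1, 6910)}.
Keep only column(s) floor, salary, budget, mgr, pid: {(1, 3930, 6780, 6, k1), (1, 5430, 6910, 25, p3), (1, 6280, 6780, 38, k1), (2, 3930, 2940, 6, k1), (2, 3930, 590, 6, k1), (2, 6280, 2940, 38, k1), (2, 6280, 590, 38, k1), (3, 3450, 3770, 3, bio), (3, 3450, 630, 3, bio), (3, 4870, 3770, 6, bio), (3, 4870, 630, 6, bio), (3, 5540, 3770, 11, bio), (3, 5540, 630, 11, bio), (3, 8670, 3770, 36, bio), (3, 8670, 630, 36, bio), (7, 3450, 4370, 3, bio), (7, 4870, 4370, 6, bio), (7, 5540, 4370, 11, bio), (7, 8670, 4370, 36, bio)}
σ[mgr ≠ 25]: keep tuples satisfying mgr ≠ 25 → {(1, 3930, 6780, 6, k1), (1, 6280, 6780, 38, k1), (2, 3930, 2940, 6, k1), (2, 3930, 590, 6, k1), (2, 6280, 2940, 38, k1), (2, 6280, 590, 38, k1), (3, 3450, 3770, 3, bio), (3, 3450, 630, 3, bio), (3, 4870, 3770, 6, bio), (3, 4870, 630, 6, bio), (3, 5540, 3770, 11, bio), (3, 5540, 630, 11, bio), (3, 8670, 3770, 36, bio), (3, 8670, 630, 36, bio), (7, 3450, 4370, 3, bio), (7, 4870, 4370, 6, bio), (7, 5540, 4370, 11, bio), (7, 8670, 4370, 36, bio)}
Keep only column(s) pid, floor, budget (12 duplicate(s) eliminated): {(bio, 3, 3770), (bio, 3, 630), (bio, 7, 4370), (k1, 1, 6780), (k1, 2, 2940), (k1, 2, 590)}

{(bio, 3, 3770), (bio, 3, 630), (bio, 7, 4370), (k1, 1, 6780), (k1, 2, 2940), (k1, 2, 590)}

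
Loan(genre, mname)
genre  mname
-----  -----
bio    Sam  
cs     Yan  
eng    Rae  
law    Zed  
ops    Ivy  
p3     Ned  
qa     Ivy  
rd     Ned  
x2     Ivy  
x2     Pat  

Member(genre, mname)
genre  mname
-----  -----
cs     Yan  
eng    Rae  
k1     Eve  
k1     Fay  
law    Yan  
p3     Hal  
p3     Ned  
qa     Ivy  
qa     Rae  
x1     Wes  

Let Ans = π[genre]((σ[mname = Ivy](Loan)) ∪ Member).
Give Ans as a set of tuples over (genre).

{cs, eng, k1, law, ops, p3, qa, x1, x2}

Apply σ_{mname = Ivy}; surviving tuples: {(ops, Ivy), (qa, Ivy), (x2, Ivy)}
Set union of the two operands is {(cs, Yan), (eng, Rae), (k1, Eve), (k1, Fay), (law, Yan), (ops, Ivy), (p3, Hal), (p3, Ned), (qa, Ivy), (qa, Rae), (x1, Wes), (x2, Ivy)}.
Projecting to genre (3 duplicate(s) eliminated): {cs, eng, k1, law, ops, p3, qa, x1, x2}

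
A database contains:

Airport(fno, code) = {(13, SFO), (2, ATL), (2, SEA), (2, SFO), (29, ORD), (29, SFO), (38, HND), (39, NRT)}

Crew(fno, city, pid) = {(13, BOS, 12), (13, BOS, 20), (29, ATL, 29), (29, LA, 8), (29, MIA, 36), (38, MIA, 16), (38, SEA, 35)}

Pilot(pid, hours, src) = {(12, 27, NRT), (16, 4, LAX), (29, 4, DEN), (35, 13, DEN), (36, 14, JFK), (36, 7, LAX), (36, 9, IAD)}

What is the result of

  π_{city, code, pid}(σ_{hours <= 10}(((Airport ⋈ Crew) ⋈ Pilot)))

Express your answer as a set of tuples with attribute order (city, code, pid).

Joining Airport and Crew on fno yields {(13, SFO, BOS, 12), (13, SFO, BOS, 20), (29, ORD, ATL, 29), (29, ORD, LA, 8), (29, ORD, MIA, 36), (29, SFO, ATL, 29), (29, SFO, LA, 8), (29, SFO, MIA, 36), (38, HND, MIA, 16), (38, HND, SEA, 35)}.
Joining (Airport ⋈ Crew) and Pilot on pid yields {(13, SFO, BOS, 12, 27, NRT), (29, ORD, ATL, 29, 4, DEN), (29, ORD, MIA, 36, 14, JFK), (29, ORD, MIA, 36, 7, LAX), (29, ORD, MIA, 36, 9, IAD), (29, SFO, ATL, 29, 4, DEN), (29, SFO, MIA, 36, 14, JFK), (29, SFO, MIA, 36, 7, LAX), (29, SFO, MIA, 36, 9, IAD), (38, HND, MIA, 16, 4, LAX), (38, HND, SEA, 35, 13, DEN)}.
σ[hours <= 10]: keep tuples satisfying hours <= 10 → {(29, ORD, ATL, 29, 4, DEN), (29, ORD, MIA, 36, 7, LAX), (29, ORD, MIA, 36, 9, IAD), (29, SFO, ATL, 29, 4, DEN), (29, SFO, MIA, 36, 7, LAX), (29, SFO, MIA, 36, 9, IAD), (38, HND, MIA, 16, 4, LAX)}
Keep only column(s) city, code, pid (2 duplicate(s) eliminated): {(ATL, ORD, 29), (ATL, SFO, 29), (MIA, HND, 16), (MIA, ORD, 36), (MIA, SFO, 36)}

{(ATL, ORD, 29), (ATL, SFO, 29), (MIA, HND, 16), (MIA, ORD, 36), (MIA, SFO, 36)}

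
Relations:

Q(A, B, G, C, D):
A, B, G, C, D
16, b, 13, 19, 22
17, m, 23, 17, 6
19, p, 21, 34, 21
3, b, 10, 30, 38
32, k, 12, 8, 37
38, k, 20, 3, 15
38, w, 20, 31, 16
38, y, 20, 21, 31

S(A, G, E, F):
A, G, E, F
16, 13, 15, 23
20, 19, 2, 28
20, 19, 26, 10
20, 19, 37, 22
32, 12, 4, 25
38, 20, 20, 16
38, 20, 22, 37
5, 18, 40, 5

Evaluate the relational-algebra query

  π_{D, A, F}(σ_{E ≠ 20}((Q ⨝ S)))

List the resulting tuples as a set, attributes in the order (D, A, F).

Joining Q and S on A, G yields {(16, b, 13, 19, 22, 15, 23), (32, k, 12, 8, 37, 4, 25), (38, k, 20, 3, 15, 20, 16), (38, k, 20, 3, 15, 22, 37), (38, w, 20, 31, 16, 20, 16), (38, w, 20, 31, 16, 22, 37), (38, y, 20, 21, 31, 20, 16), (38, y, 20, 21, 31, 22, 37)}.
Apply σ_{E ≠ 20}; surviving tuples: {(16, b, 13, 19, 22, 15, 23), (32, k, 12, 8, 37, 4, 25), (38, k, 20, 3, 15, 22, 37), (38, w, 20, 31, 16, 22, 37), (38, y, 20, 21, 31, 22, 37)}
Keep only column(s) D, A, F: {(15, 38, 37), (16, 38, 37), (22, 16, 23), (31, 38, 37), (37, 32, 25)}

{(15, 38, 37), (16, 38, 37), (22, 16, 23), (31, 38, 37), (37, 32, 25)}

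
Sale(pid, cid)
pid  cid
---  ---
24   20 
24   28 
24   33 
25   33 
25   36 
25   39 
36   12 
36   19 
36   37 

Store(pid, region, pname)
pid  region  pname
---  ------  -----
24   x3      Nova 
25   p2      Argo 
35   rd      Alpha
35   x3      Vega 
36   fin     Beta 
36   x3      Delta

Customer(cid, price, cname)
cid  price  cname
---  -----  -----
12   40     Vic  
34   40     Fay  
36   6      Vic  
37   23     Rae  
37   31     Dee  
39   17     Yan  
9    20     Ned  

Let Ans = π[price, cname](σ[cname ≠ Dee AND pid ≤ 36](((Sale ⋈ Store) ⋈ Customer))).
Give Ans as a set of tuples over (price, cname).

Sale ⋈ Store (natural join on pid): {(24, 20, x3, Nova), (24, 28, x3, Nova), (24, 33, x3, Nova), (25, 33, p2, Argo), (25, 36, p2, Argo), (25, 39, p2, Argo), (36, 12, fin, Beta), (36, 12, x3, Delta), (36, 19, fin, Beta), (36, 19, x3, Delta), (36, 37, fin, Beta), (36, 37, x3, Delta)}
(Sale ⋈ Store) ⋈ Customer (natural join on cid): {(25, 36, p2, Argo, 6, Vic), (25, 39, p2, Argo, 17, Yan), (36, 12, fin, Beta, 40, Vic), (36, 12, x3, Delta, 40, Vic), (36, 37, fin, Beta, 23, Rae), (36, 37, fin, Beta, 31, Dee), (36, 37, x3, Delta, 23, Rae), (36, 37, x3, Delta, 31, Dee)}
Filtering on cname ≠ Dee AND pid ≤ 36 leaves {(25, 36, p2, Argo, 6, Vic), (25, 39, p2, Argo, 17, Yan), (36, 12, fin, Beta, 40, Vic), (36, 12, x3, Delta, 40, Vic), (36, 37, fin, Beta, 23, Rae), (36, 37, x3, Delta, 23, Rae)}.
Projecting to price, cname (2 duplicate(s) eliminated): {(17, Yan), (23, Rae), (40, Vic), (6, Vic)}

{(17, Yan), (23, Rae), (40, Vic), (6, Vic)}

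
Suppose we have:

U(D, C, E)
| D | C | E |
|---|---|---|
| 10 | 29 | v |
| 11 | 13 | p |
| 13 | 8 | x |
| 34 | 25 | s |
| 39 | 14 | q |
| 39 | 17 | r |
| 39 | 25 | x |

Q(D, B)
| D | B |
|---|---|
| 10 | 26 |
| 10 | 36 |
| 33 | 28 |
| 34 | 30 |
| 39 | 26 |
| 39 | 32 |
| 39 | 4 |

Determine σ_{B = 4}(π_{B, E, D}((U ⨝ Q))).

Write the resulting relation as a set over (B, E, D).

Joining U and Q on D yields {(10, 29, v, 26), (10, 29, v, 36), (34, 25, s, 30), (39, 14, q, 26), (39, 14, q, 32), (39, 14, q, 4), (39, 17, r, 26), (39, 17, r, 32), (39, 17, r, 4), (39, 25, x, 26), (39, 25, x, 32), (39, 25, x, 4)}.
Keep only column(s) B, E, D: {(26, q, 39), (26, r, 39), (26, v, 10), (26, x, 39), (30, s, 34), (32, q, 39), (32, r, 39), (32, x, 39), (36, v, 10), (4, q, 39), (4, r, 39), (4, x, 39)}
Apply σ_{B = 4}; surviving tuples: {(4, q, 39), (4, r, 39), (4, x, 39)}

{(4, q, 39), (4, r, 39), (4, x, 39)}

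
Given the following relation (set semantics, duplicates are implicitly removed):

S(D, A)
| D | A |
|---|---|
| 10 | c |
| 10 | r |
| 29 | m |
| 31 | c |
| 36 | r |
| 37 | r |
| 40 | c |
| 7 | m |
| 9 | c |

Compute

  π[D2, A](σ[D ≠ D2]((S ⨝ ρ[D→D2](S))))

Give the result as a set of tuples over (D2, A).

{(10, c), (10, r), (29, m), (31, c), (36, r), (37, r), (40, c), (7, m), (9, c)}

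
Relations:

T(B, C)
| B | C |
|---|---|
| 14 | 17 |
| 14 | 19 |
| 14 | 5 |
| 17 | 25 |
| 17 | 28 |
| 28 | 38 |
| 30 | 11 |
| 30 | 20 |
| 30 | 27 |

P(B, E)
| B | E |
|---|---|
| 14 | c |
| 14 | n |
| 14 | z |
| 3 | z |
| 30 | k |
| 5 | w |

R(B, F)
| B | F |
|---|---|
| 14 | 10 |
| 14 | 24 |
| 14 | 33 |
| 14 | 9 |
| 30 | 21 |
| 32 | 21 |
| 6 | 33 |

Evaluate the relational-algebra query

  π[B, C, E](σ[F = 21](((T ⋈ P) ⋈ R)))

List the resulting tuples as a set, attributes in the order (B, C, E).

{(30, 11, k), (30, 20, k), (30, 27, k)}

T ⋈ P (natural join on B): {(14, 17, c), (14, 17, n), (14, 17, z), (14, 19, c), (14, 19, n), (14, 19, z), (14, 5, c), (14, 5, n), (14, 5, z), (30, 11, k), (30, 20, k), (30, 27, k)}
(T ⋈ P) ⋈ R (natural join on B): {(14, 17, c, 10), (14, 17, c, 24), (14, 17, c, 33), (14, 17, c, 9), (14, 17, n, 10), (14, 17, n, 24), (14, 17, n, 33), (14, 17, n, 9), (14, 17, z, 10), (14, 17, z, 24), (14, 17, z, 33), (14, 17, z, 9), (14, 19, c, 10), (14, 19, c, 24), (14, 19, c, 33), (14, 19, c, 9), (14, 19, n, 10), (14, 19, n, 24), (14, 19, n, 33), (14, 19, n, 9), (14, 19, z, 10), (14, 19, z, 24), (14, 19, z, 33), (14, 19, z, 9), (14, 5, c, 10), (14, 5, c, 24), (14, 5, c, 33), (14, 5, c, 9), (14, 5, n, 10), (14, 5, n, 24), (14, 5, n, 33), (14, 5, n, 9), (14, 5, z, 10), (14, 5, z, 24), (14, 5, z, 33), (14, 5, z, 9), (30, 11, k, 21), (30, 20, k, 21), (30, 27, k, 21)}
Filtering on F = 21 leaves {(30, 11, k, 21), (30, 20, k, 21), (30, 27, k, 21)}.
π_{B, C, E} gives {(30, 11, k), (30, 20, k), (30, 27, k)}.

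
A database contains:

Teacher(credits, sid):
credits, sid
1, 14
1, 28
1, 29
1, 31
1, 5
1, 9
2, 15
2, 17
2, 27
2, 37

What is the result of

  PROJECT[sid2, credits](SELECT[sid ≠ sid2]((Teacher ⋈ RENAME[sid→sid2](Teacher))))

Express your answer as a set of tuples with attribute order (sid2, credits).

{(14, 1), (15, 2), (17, 2), (27, 2), (28, 1), (29, 1), (31, 1), (37, 2), (5, 1), (9, 1)}

ρ[sid→sid2]: schema becomes (credits, sid2); tuples unchanged.
Joining Teacher and RENAME[sid→sid2](Teacher) on credits yields {(1, 14, 14), (1, 14, 28), (1, 14, 29), (1, 14, 31), (1, 14, 5), (1, 14, 9), (1, 28, 14), (1, 28, 28), (1, 28, 29), (1, 28, 31), (1, 28, 5), (1, 28, 9), (1, 29, 14), (1, 29, 28), (1, 29, 29), (1, 29, 31), (1, 29, 5), (1, 29, 9), (1, 31, 14), (1, 31, 28), (1, 31, 29), (1, 31, 31), (1, 31, 5), (1, 31, 9), (1, 5, 14), (1, 5, 28), (1, 5, 29), (1, 5, 31), (1, 5, 5), (1, 5, 9), (1, 9, 14), (1, 9, 28), (1, 9, 29), (1, 9, 31), (1, 9, 5), (1, 9, 9), (2, 15, 15), (2, 15, 17), (2, 15, 27), (2, 15, 37), (2, 17, 15), (2, 17, 17), (2, 17, 27), (2, 17, 37), (2, 27, 15), (2, 27, 17), (2, 27, 27), (2, 27, 37), (2, 37, 15), (2, 37, 17), (2, 37, 27), (2, 37, 37)}.
Apply σ_{sid ≠ sid2}; surviving tuples: {(1, 14, 28), (1, 14, 29), (1, 14, 31), (1, 14, 5), (1, 14, 9), (1, 28, 14), (1, 28, 29), (1, 28, 31), (1, 28, 5), (1, 28, 9), (1, 29, 14), (1, 29, 28), (1, 29, 31), (1, 29, 5), (1, 29, 9), (1, 31, 14), (1, 31, 28), (1, 31, 29), (1, 31, 5), (1, 31, 9), (1, 5, 14), (1, 5, 28), (1, 5, 29), (1, 5, 31), (1, 5, 9), (1, 9, 14), (1, 9, 28), (1, 9, 29), (1, 9, 31), (1, 9, 5), (2, 15, 17), (2, 15, 27), (2, 15, 37), (2, 17, 15), (2, 17, 27), (2, 17, 37), (2, 27, 15), (2, 27, 17), (2, 27, 37), (2, 37, 15), (2, 37, 17), (2, 37, 27)}
Projecting to sid2, credits (32 duplicate(s) eliminated): {(14, 1), (15, 2), (17, 2), (27, 2), (28, 1), (29, 1), (31, 1), (37, 2), (5, 1), (9, 1)}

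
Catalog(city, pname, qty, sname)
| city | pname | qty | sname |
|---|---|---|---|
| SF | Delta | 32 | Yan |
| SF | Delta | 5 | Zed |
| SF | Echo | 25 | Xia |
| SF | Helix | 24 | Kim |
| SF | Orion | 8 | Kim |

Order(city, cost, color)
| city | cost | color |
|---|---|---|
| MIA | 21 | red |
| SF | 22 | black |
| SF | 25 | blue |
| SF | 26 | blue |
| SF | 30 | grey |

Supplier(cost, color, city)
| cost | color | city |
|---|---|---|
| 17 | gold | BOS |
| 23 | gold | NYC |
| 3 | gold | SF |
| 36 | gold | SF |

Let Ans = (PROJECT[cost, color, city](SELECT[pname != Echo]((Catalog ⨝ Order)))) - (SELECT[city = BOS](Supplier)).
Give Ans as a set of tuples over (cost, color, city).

{(22, black, SF), (25, blue, SF), (26, blue, SF), (30, grey, SF)}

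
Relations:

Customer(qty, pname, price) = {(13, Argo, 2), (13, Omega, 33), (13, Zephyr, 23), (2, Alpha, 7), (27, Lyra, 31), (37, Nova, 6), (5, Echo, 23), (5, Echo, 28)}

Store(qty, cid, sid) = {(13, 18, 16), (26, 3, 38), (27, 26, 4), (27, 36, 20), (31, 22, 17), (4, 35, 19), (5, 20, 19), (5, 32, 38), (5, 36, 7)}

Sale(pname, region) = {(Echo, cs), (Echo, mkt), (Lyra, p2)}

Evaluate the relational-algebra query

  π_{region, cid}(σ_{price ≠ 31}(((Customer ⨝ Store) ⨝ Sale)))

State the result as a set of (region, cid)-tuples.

Natural join on qty: {(13, Argo, 2, 18, 16), (13, Omega, 33, 18, 16), (13, Zephyr, 23, 18, 16), (27, Lyra, 31, 26, 4), (27, Lyra, 31, 36, 20), (5, Echo, 23, 20, 19), (5, Echo, 23, 32, 38), (5, Echo, 23, 36, 7), (5, Echo, 28, 20, 19), (5, Echo, 28, 32, 38), (5, Echo, 28, 36, 7)}
Natural join on pname: {(27, Lyra, 31, 26, 4, p2), (27, Lyra, 31, 36, 20, p2), (5, Echo, 23, 20, 19, cs), (5, Echo, 23, 20, 19, mkt), (5, Echo, 23, 32, 38, cs), (5, Echo, 23, 32, 38, mkt), (5, Echo, 23, 36, 7, cs), (5, Echo, 23, 36, 7, mkt), (5, Echo, 28, 20, 19, cs), (5, Echo, 28, 20, 19, mkt), (5, Echo, 28, 32, 38, cs), (5, Echo, 28, 32, 38, mkt), (5, Echo, 28, 36, 7, cs), (5, Echo, 28, 36, 7, mkt)}
Selection price ≠ 31: {(5, Echo, 23, 20, 19, cs), (5, Echo, 23, 20, 19, mkt), (5, Echo, 23, 32, 38, cs), (5, Echo, 23, 32, 38, mkt), (5, Echo, 23, 36, 7, cs), (5, Echo, 23, 36, 7, mkt), (5, Echo, 28, 20, 19, cs), (5, Echo, 28, 20, 19, mkt), (5, Echo, 28, 32, 38, cs), (5, Echo, 28, 32, 38, mkt), (5, Echo, 28, 36, 7, cs), (5, Echo, 28, 36, 7, mkt)}
Keep only column(s) region, cid (6 duplicate(s) eliminated): {(cs, 20), (cs, 32), (cs, 36), (mkt, 20), (mkt, 32), (mkt, 36)}

{(cs, 20), (cs, 32), (cs, 36), (mkt, 20), (mkt, 32), (mkt, 36)}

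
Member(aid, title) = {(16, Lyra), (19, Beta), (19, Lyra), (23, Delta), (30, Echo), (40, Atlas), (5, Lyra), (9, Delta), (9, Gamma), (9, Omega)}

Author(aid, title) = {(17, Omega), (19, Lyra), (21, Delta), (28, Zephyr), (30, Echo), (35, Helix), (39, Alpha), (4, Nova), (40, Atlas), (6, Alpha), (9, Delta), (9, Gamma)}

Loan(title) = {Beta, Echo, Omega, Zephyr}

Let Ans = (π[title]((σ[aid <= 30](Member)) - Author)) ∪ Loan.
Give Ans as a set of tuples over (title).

σ[aid <= 30]: keep tuples satisfying aid <= 30 → {(16, Lyra), (19, Beta), (19, Lyra), (23, Delta), (30, Echo), (5, Lyra), (9, Delta), (9, Gamma), (9, Omega)}
Difference: {(16, Lyra), (19, Beta), (19, Lyra), (23, Delta), (30, Echo), (5, Lyra), (9, Delta), (9, Gamma), (9, Omega)} with {(17, Omega), (19, Lyra), (21, Delta), (28, Zephyr), (30, Echo), (35, Helix), (39, Alpha), (4, Nova), (40, Atlas), (6, Alpha), (9, Delta), (9, Gamma)} → {(16, Lyra), (19, Beta), (23, Delta), (5, Lyra), (9, Omega)}
Projecting to title (1 duplicate(s) eliminated): {Beta, Delta, Lyra, Omega}
Union: {Beta, Delta, Lyra, Omega} with {Beta, Echo, Omega, Zephyr} → {Beta, Delta, Echo, Lyra, Omega, Zephyr}

{Beta, Delta, Echo, Lyra, Omega, Zephyr}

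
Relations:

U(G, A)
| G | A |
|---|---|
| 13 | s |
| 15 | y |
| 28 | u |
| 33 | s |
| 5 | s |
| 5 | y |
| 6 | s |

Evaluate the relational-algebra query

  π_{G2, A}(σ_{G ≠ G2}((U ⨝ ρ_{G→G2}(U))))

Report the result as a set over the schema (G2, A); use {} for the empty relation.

{(13, s), (15, y), (33, s), (5, s), (5, y), (6, s)}

ρ[G→G2]: schema becomes (G2, A); tuples unchanged.
Joining U and ρ_{G→G2}(U) on A yields {(13, s, 13), (13, s, 33), (13, s, 5), (13, s, 6), (15, y, 15), (15, y, 5), (28, u, 28), (33, s, 13), (33, s, 33), (33, s, 5), (33, s, 6), (5, s, 13), (5, s, 33), (5, s, 5), (5, s, 6), (5, y, 15), (5, y, 5), (6, s, 13), (6, s, 33), (6, s, 5), (6, s, 6)}.
σ[G ≠ G2]: keep tuples satisfying G ≠ G2 → {(13, s, 33), (13, s, 5), (13, s, 6), (15, y, 5), (33, s, 13), (33, s, 5), (33, s, 6), (5, s, 13), (5, s, 33), (5, s, 6), (5, y, 15), (6, s, 13), (6, s, 33), (6, s, 5)}
Projecting to G2, A (8 duplicate(s) eliminated): {(13, s), (15, y), (33, s), (5, s), (5, y), (6, s)}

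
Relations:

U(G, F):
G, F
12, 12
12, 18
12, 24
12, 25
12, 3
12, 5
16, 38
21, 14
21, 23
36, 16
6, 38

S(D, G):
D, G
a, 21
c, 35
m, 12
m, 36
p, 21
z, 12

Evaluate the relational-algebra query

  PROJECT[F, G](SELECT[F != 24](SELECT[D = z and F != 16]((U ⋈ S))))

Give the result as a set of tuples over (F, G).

{(12, 12), (18, 12), (25, 12), (3, 12), (5, 12)}

Natural join on G: {(12, 12, m), (12, 12, z), (12, 18, m), (12, 18, z), (12, 24, m), (12, 24, z), (12, 25, m), (12, 25, z), (12, 3, m), (12, 3, z), (12, 5, m), (12, 5, z), (21, 14, a), (21, 14, p), (21, 23, a), (21, 23, p), (36, 16, m)}
Filtering on D = z and F != 16 leaves {(12, 12, z), (12, 18, z), (12, 24, z), (12, 25, z), (12, 3, z), (12, 5, z)}.
Filtering on F != 24 leaves {(12, 12, z), (12, 18, z), (12, 25, z), (12, 3, z), (12, 5, z)}.
π[F, G]: project onto (F, G) → {(12, 12), (18, 12), (25, 12), (3, 12), (5, 12)}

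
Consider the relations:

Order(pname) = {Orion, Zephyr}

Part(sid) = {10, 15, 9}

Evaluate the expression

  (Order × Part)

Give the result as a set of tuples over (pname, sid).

{(Orion, 10), (Orion, 15), (Orion, 9), (Zephyr, 10), (Zephyr, 15), (Zephyr, 9)}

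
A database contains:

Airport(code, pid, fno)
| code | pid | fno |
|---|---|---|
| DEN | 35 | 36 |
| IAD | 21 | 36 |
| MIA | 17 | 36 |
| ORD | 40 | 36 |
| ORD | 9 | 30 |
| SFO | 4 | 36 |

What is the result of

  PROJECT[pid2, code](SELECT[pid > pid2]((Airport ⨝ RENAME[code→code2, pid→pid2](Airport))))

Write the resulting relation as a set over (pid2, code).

ρ[code→code2, pid→pid2]: schema becomes (code2, pid2, fno); tuples unchanged.
Joining Airport and RENAME[code→code2, pid→pid2](Airport) on fno yields {(DEN, 35, 36, DEN, 35), (DEN, 35, 36, IAD, 21), (DEN, 35, 36, MIA, 17), (DEN, 35, 36, ORD, 40), (DEN, 35, 36, SFO, 4), (IAD, 21, 36, DEN, 35), (IAD, 21, 36, IAD, 21), (IAD, 21, 36, MIA, 17), (IAD, 21, 36, ORD, 40), (IAD, 21, 36, SFO, 4), (MIA, 17, 36, DEN, 35), (MIA, 17, 36, IAD, 21), (MIA, 17, 36, MIA, 17), (MIA, 17, 36, ORD, 40), (MIA, 17, 36, SFO, 4), (ORD, 40, 36, DEN, 35), (ORD, 40, 36, IAD, 21), (ORD, 40, 36, MIA, 17), (ORD, 40, 36, ORD, 40), (ORD, 40, 36, SFO, 4), (ORD, 9, 30, ORD, 9), (SFO, 4, 36, DEN, 35), (SFO, 4, 36, IAD, 21), (SFO, 4, 36, MIA, 17), (SFO, 4, 36, ORD, 40), (SFO, 4, 36, SFO, 4)}.
Apply σ_{pid > pid2}; surviving tuples: {(DEN, 35, 36, IAD, 21), (DEN, 35, 36, MIA, 17), (DEN, 35, 36, SFO, 4), (IAD, 21, 36, MIA, 17), (IAD, 21, 36, SFO, 4), (MIA, 17, 36, SFO, 4), (ORD, 40, 36, DEN, 35), (ORD, 40, 36, IAD, 21), (ORD, 40, 36, MIA, 17), (ORD, 40, 36, SFO, 4)}
π_{pid2, code} gives {(17, DEN), (17, IAD), (17, ORD), (21, DEN), (21, ORD), (35, ORD), (4, DEN), (4, IAD), (4, MIA), (4, ORD)}.

{(17, DEN), (17, IAD), (17, ORD), (21, DEN), (21, ORD), (35, ORD), (4, DEN), (4, IAD), (4, MIA), (4, ORD)}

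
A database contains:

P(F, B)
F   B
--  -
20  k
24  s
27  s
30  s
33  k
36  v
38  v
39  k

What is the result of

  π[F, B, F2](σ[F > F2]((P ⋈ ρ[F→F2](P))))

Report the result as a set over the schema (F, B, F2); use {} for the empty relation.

{(27, s, 24), (30, s, 24), (30, s, 27), (33, k, 20), (38, v, 36), (39, k, 20), (39, k, 33)}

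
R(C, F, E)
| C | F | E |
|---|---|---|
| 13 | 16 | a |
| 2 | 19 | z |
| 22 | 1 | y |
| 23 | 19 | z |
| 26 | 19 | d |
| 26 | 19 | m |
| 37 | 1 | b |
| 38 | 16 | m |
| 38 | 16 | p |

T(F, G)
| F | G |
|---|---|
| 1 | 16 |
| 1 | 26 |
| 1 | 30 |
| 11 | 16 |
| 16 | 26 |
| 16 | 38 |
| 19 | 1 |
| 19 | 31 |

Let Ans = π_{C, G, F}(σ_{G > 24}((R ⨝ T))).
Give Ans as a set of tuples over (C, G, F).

Joining R and T on F yields {(13, 16, a, 26), (13, 16, a, 38), (2, 19, z, 1), (2, 19, z, 31), (22, 1, y, 16), (22, 1, y, 26), (22, 1, y, 30), (23, 19, z, 1), (23, 19, z, 31), (26, 19, d, 1), (26, 19, d, 31), (26, 19, m, 1), (26, 19, m, 31), (37, 1, b, 16), (37, 1, b, 26), (37, 1, b, 30), (38, 16, m, 26), (38, 16, m, 38), (38, 16, p, 26), (38, 16, p, 38)}.
Selection G > 24: {(13, 16, a, 26), (13, 16, a, 38), (2, 19, z, 31), (22, 1, y, 26), (22, 1, y, 30), (23, 19, z, 31), (26, 19, d, 31), (26, 19, m, 31), (37, 1, b, 26), (37, 1, b, 30), (38, 16, m, 26), (38, 16, m, 38), (38, 16, p, 26), (38, 16, p, 38)}
π[C, G, F]: project onto (C, G, F) (3 duplicate(s) eliminated) → {(13, 26, 16), (13, 38, 16), (2, 31, 19), (22, 26, 1), (22, 30, 1), (23, 31, 19), (26, 31, 19), (37, 26, 1), (37, 30, 1), (38, 26, 16), (38, 38, 16)}

{(13, 26, 16), (13, 38, 16), (2, 31, 19), (22, 26, 1), (22, 30, 1), (23, 31, 19), (26, 31, 19), (37, 26, 1), (37, 30, 1), (38, 26, 16), (38, 38, 16)}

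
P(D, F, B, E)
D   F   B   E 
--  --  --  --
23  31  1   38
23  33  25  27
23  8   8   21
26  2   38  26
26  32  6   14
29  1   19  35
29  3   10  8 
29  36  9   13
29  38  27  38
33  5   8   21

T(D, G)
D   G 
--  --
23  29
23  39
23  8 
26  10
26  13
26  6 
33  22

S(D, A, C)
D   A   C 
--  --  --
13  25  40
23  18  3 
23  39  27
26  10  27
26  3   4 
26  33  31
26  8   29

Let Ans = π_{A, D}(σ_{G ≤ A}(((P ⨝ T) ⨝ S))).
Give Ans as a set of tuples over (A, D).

{(10, 26), (18, 23), (33, 26), (39, 23), (8, 26)}

Joining P and T on D yields {(23, 31, 1, 38, 29), (23, 31, 1, 38, 39), (23, 31, 1, 38, 8), (23, 33, 25, 27, 29), (23, 33, 25, 27, 39), (23, 33, 25, 27, 8), (23, 8, 8, 21, 29), (23, 8, 8, 21, 39), (23, 8, 8, 21, 8), (26, 2, 38, 26, 10), (26, 2, 38, 26, 13), (26, 2, 38, 26, 6), (26, 32, 6, 14, 10), (26, 32, 6, 14, 13), (26, 32, 6, 14, 6), (33, 5, 8, 21, 22)}.
Joining (P ⨝ T) and S on D yields {(23, 31, 1, 38, 29, 18, 3), (23, 31, 1, 38, 29, 39, 27), (23, 31, 1, 38, 39, 18, 3), (23, 31, 1, 38, 39, 39, 27), (23, 31, 1, 38, 8, 18, 3), (23, 31, 1, 38, 8, 39, 27), (23, 33, 25, 27, 29, 18, 3), (23, 33, 25, 27, 29, 39, 27), (23, 33, 25, 27, 39, 18, 3), (23, 33, 25, 27, 39, 39, 27), (23, 33, 25, 27, 8, 18, 3), (23, 33, 25, 27, 8, 39, 27), (23, 8, 8, 21, 29, 18, 3), (23, 8, 8, 21, 29, 39, 27), (23, 8, 8, 21, 39, 18, 3), (23, 8, 8, 21, 39, 39, 27), (23, 8, 8, 21, 8, 18, 3), (23, 8, 8, 21, 8, 39, 27), (26, 2, 38, 26, 10, 10, 27), (26, 2, 38, 26, 10, 3, 4), (26, 2, 38, 26, 10, 33, 31), (26, 2, 38, 26, 10, 8, 29), (26, 2, 38, 26, 13, 10, 27), (26, 2, 38, 26, 13, 3, 4), (26, 2, 38, 26, 13, 33, 31), (26, 2, 38, 26, 13, 8, 29), (26, 2, 38, 26, 6, 10, 27), (26, 2, 38, 26, 6, 3, 4), (26, 2, 38, 26, 6, 33, 31), (26, 2, 38, 26, 6, 8, 29), (26, 32, 6, 14, 10, 10, 27), (26, 32, 6, 14, 10, 3, 4), (26, 32, 6, 14, 10, 33, 31), (26, 32, 6, 14, 10, 8, 29), (26, 32, 6, 14, 13, 10, 27), (26, 32, 6, 14, 13, 3, 4), (26, 32, 6, 14, 13, 33, 31), (26, 32, 6, 14, 13, 8, 29), (26, 32, 6, 14, 6, 10, 27), (26, 32, 6, 14, 6, 3, 4), (26, 32, 6, 14, 6, 33, 31), (26, 32, 6, 14, 6, 8, 29)}.
σ[G ≤ A]: keep tuples satisfying G ≤ A → {(23, 31, 1, 38, 29, 39, 27), (23, 31, 1, 38, 39, 39, 27), (23, 31, 1, 38, 8, 18, 3), (23, 31, 1, 38, 8, 39, 27), (23, 33, 25, 27, 29, 39, 27), (23, 33, 25, 27, 39, 39, 27), (23, 33, 25, 27, 8, 18, 3), (23, 33, 25, 27, 8, 39, 27), (23, 8, 8, 21, 29, 39, 27), (23, 8, 8, 21, 39, 39, 27), (23, 8, 8, 21, 8, 18, 3), (23, 8, 8, 21, 8, 39, 27), (26, 2, 38, 26, 10, 10, 27), (26, 2, 38, 26, 10, 33, 31), (26, 2, 38, 26, 13, 33, 31), (26, 2, 38, 26, 6, 10, 27), (26, 2, 38, 26, 6, 33, 31), (26, 2, 38, 26, 6, 8, 29), (26, 32, 6, 14, 10, 10, 27), (26, 32, 6, 14, 10, 33, 31), (26, 32, 6, 14, 13, 33, 31), (26, 32, 6, 14, 6, 10, 27), (26, 32, 6, 14, 6, 33, 31), (26, 32, 6, 14, 6, 8, 29)}
Projecting to A, D (19 duplicate(s) eliminated): {(10, 26), (18, 23), (33, 26), (39, 23), (8, 26)}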